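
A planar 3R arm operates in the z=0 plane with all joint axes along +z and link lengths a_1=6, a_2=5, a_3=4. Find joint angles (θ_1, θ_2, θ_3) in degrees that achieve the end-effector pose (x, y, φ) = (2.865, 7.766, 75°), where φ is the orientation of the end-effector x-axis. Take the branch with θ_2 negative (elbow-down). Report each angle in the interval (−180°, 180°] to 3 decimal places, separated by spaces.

120.000 -134.997 89.997

wrist centre = target − a_3·(cos φ, sin φ) = (1.8297, 3.9023)
cos θ_2 = (18.5758−6²−5²)/(2·6·5) = -0.7071; θ_2 = -134.9970° (elbow-down)
β = atan2(3.9023,1.8297) = 64.8789°; ψ = atan2(-3.5357,2.4647) = -55.1207°
θ_1 = β − ψ = 119.9996°
θ_3 = φ − θ_1 − θ_2 = 89.9974° (wrapped to (-180°,180°])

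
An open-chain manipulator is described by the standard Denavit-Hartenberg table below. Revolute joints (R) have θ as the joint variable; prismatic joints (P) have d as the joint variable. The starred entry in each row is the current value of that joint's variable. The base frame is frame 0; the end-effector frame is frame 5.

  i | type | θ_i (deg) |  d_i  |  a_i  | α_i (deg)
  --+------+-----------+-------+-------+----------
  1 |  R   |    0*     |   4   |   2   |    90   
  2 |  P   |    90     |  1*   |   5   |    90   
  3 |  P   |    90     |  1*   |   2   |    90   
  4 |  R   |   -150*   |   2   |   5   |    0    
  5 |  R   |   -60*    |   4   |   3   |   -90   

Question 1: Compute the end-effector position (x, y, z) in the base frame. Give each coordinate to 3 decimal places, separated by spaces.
after link 1: o_1 = (2.0000, 0.0000, 4.0000)
after link 2: o_2 = (2.0000, -1.0000, 9.0000)
after link 3: o_3 = (3.0000, -3.0000, 9.0000)
after link 4: o_4 = (0.5000, 1.3301, 11.0000)
after link 5: o_5 = (2.0000, 3.9282, 15.0000)

2.000 3.928 15.000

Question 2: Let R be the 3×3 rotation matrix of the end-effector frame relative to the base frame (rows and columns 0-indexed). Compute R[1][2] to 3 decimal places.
0.500

End-effector z-axis (col 2 of R) = (-0.8660,0.5000,0.0000)
R[1][2] = 0.5000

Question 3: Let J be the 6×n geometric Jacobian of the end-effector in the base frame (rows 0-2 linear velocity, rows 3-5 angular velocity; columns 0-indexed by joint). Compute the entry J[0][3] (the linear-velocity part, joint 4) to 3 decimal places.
-6.928

axis z_3 = (0.0000,0.0000,1.0000); lever o_n−o_3 = (-1.0000,6.9282,6.0000)
cross product → J_v[:, 3] = (-6.9282,-1.0000,0.0000)
J_ω[:, 3] = z_3
entry J[0][3] = -6.9282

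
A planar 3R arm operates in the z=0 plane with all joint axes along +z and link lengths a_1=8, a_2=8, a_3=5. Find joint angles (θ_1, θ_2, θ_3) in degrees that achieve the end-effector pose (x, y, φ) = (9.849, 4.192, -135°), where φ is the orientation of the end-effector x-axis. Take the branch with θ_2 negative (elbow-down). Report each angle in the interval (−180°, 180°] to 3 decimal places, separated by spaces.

44.996 -29.992 -150.004

wrist centre = target − a_3·(cos φ, sin φ) = (13.3845, 7.7275)
cos θ_2 = (238.8605−8²−8²)/(2·8·8) = 0.8661; θ_2 = -29.9917° (elbow-down)
β = atan2(7.7275,13.3845) = 29.9999°; ψ = atan2(-3.9990,14.9288) = -14.9958°
θ_1 = β − ψ = 44.9957°
θ_3 = φ − θ_1 − θ_2 = -150.0041° (wrapped to (-180°,180°])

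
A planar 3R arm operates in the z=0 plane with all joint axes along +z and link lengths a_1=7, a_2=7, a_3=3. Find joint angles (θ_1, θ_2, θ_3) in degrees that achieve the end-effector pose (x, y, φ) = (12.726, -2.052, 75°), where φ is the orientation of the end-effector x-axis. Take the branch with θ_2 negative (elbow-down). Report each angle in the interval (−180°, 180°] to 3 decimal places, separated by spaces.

wrist centre = target − a_3·(cos φ, sin φ) = (11.9495, -4.9498)
cos θ_2 = (167.2919−7²−7²)/(2·7·7) = 0.7071; θ_2 = -45.0038° (elbow-down)
β = atan2(-4.9498,11.9495) = -22.5005°; ψ = atan2(-4.9501,11.9494) = -22.5019°
θ_1 = β − ψ = 0.0014°
θ_3 = φ − θ_1 − θ_2 = 120.0024° (wrapped to (-180°,180°])

0.001 -45.004 120.002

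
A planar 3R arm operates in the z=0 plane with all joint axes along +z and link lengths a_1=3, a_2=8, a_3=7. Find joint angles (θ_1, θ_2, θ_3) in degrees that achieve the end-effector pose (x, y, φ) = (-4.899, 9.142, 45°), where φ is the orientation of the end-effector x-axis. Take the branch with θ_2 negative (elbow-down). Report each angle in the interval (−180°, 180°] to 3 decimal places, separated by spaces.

178.880 -29.991 -103.889

wrist centre = target − a_3·(cos φ, sin φ) = (-9.8487, 4.1923)
cos θ_2 = (114.5728−3²−8²)/(2·3·8) = 0.8661; θ_2 = -29.9914° (elbow-down)
β = atan2(4.1923,-9.8487) = 156.9423°; ψ = atan2(-3.9990,9.9288) = -21.9378°
θ_1 = β − ψ = 178.8801°
θ_3 = φ − θ_1 − θ_2 = -103.8887° (wrapped to (-180°,180°])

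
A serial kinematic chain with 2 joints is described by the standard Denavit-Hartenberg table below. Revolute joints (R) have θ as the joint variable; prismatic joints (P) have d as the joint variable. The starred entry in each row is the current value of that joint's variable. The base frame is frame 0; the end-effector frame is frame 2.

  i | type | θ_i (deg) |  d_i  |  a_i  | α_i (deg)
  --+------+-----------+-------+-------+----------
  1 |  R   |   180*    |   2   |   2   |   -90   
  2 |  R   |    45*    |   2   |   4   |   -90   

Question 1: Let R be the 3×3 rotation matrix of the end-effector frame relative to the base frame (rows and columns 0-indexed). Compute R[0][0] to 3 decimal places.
End-effector x-axis (col 0 of R) = (-0.7071,0.0000,-0.7071)
R[0][0] = -0.7071

-0.707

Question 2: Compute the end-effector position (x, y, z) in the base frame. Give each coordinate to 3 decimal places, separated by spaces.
after link 1: o_1 = (-2.0000, 0.0000, 2.0000)
after link 2: o_2 = (-4.8284, -2.0000, -0.8284)

-4.828 -2.000 -0.828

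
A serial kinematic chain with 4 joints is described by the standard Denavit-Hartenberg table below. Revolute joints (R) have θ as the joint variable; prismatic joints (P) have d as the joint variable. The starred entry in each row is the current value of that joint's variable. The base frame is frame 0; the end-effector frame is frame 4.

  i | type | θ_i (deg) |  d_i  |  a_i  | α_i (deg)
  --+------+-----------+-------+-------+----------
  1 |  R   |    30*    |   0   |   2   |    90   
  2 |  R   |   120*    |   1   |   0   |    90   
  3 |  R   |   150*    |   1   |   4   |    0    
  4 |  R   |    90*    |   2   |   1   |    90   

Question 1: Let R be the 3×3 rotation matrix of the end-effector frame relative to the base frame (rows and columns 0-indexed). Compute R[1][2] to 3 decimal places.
-0.217

End-effector z-axis (col 2 of R) = (0.6250,-0.2165,-0.7500)
R[1][2] = -0.2165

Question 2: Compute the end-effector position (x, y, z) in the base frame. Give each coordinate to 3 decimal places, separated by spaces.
after link 1: o_1 = (1.7321, 1.0000, 0.0000)
after link 2: o_2 = (2.2321, 0.1340, 0.0000)
after link 3: o_3 = (5.4821, -0.2990, -2.5000)
after link 4: o_4 = (6.7655, 1.4420, -1.9330)

6.766 1.442 -1.933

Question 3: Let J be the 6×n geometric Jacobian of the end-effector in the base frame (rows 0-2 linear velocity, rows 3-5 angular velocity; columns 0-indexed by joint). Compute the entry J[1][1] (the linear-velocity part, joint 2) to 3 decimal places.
axis z_1 = (0.5000,-0.8660,0.0000); lever o_n−o_1 = (5.0335,0.4420,-1.9330)
cross product → J_v[:, 1] = (1.6740,0.9665,4.5801)
J_ω[:, 1] = z_1
entry J[1][1] = 0.9665

0.967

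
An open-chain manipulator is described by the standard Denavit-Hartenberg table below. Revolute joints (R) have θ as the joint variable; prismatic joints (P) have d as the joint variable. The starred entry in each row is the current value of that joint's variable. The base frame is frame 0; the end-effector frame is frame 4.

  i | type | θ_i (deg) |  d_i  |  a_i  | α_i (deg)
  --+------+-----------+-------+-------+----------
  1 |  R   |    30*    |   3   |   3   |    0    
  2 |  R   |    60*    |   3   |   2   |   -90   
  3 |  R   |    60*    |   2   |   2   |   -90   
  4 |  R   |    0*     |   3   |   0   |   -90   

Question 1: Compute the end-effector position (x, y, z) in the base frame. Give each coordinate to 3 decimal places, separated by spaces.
0.598 1.902 2.768

after link 1: o_1 = (2.5981, 1.5000, 3.0000)
after link 2: o_2 = (2.5981, 3.5000, 6.0000)
after link 3: o_3 = (0.5981, 4.5000, 4.2679)
after link 4: o_4 = (0.5981, 1.9019, 2.7679)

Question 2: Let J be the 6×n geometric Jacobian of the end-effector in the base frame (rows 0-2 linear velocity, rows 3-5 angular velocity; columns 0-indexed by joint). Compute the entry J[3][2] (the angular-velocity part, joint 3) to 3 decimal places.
-1.000

axis z_2 = (-1.0000,0.0000,0.0000); lever o_n−o_2 = (-2.0000,-1.5981,-3.2321)
cross product → J_v[:, 2] = (-0.0000,-3.2321,1.5981)
J_ω[:, 2] = z_2
entry J[3][2] = -1.0000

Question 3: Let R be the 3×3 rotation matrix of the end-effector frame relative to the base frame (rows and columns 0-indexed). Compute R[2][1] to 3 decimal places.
End-effector y-axis (col 1 of R) = (0.0000,0.8660,0.5000)
R[2][1] = 0.5000

0.500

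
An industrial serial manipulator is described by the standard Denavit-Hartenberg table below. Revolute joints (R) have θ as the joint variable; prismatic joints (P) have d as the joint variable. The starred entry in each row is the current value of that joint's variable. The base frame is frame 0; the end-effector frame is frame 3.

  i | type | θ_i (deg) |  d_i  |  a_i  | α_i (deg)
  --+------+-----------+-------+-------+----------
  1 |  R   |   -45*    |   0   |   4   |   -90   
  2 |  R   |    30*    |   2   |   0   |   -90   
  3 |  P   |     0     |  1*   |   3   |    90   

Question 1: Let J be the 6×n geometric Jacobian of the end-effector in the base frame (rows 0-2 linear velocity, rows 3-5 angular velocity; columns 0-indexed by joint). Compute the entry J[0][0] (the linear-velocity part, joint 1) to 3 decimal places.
2.898

axis z_0 = ẑ; lever o_n−o_0 = (5.7262,-2.8978,-2.3660)
cross product → J_v[:, 0] = (2.8978,5.7262,-0.0000)
J_ω[:, 0] = z_0
entry J[0][0] = 2.8978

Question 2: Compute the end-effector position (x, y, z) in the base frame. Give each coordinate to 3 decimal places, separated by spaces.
after link 1: o_1 = (2.8284, -2.8284, 0.0000)
after link 2: o_2 = (4.2426, -1.4142, 0.0000)
after link 3: o_3 = (5.7262, -2.8978, -2.3660)

5.726 -2.898 -2.366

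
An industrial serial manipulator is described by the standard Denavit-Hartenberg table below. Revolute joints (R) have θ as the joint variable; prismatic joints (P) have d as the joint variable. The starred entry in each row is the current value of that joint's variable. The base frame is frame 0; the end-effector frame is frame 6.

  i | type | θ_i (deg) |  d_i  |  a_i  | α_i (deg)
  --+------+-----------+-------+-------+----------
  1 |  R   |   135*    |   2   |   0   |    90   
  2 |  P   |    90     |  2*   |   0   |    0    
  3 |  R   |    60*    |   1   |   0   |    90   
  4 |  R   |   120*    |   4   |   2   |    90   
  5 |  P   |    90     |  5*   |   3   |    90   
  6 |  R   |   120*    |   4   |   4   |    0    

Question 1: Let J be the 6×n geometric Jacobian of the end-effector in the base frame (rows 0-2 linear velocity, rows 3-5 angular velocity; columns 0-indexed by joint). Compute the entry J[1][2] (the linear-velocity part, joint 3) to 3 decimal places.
-4.593

axis z_2 = (0.7071,0.7071,0.0000); lever o_n−o_2 = (8.2577,6.4900,6.4952)
cross product → J_v[:, 2] = (4.5928,-4.5928,-1.2500)
J_ω[:, 2] = z_2
entry J[1][2] = -4.5928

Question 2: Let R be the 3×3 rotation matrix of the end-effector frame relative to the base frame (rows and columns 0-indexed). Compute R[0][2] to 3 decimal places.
End-effector z-axis (col 2 of R) = (0.3062,0.9186,-0.2500)
R[0][2] = 0.3062

0.306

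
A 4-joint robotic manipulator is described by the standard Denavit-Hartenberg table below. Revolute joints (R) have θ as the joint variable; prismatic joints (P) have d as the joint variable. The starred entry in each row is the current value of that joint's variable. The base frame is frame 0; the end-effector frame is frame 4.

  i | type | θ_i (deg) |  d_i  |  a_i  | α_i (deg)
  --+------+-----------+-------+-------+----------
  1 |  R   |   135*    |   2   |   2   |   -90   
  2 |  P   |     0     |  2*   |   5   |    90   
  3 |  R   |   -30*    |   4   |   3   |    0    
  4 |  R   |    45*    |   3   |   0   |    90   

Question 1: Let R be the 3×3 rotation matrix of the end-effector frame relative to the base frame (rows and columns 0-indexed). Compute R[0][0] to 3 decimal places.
End-effector x-axis (col 0 of R) = (-0.8660,0.5000,0.0000)
R[0][0] = -0.8660

-0.866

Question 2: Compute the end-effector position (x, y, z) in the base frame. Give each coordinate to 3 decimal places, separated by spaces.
-7.140 6.433 9.000

after link 1: o_1 = (-1.4142, 1.4142, 2.0000)
after link 2: o_2 = (-6.3640, 3.5355, 2.0000)
after link 3: o_3 = (-7.1404, 6.4333, 6.0000)
after link 4: o_4 = (-7.1404, 6.4333, 9.0000)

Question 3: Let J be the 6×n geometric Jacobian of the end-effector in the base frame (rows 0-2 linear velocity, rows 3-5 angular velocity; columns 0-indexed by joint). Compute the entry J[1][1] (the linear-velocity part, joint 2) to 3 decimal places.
prismatic axis z_1 = (-0.7071,-0.7071,0.0000)
J_v[:, 1] = z_1; J_ω[:, 1] = (0,0,0)
entry J[1][1] = -0.7071

-0.707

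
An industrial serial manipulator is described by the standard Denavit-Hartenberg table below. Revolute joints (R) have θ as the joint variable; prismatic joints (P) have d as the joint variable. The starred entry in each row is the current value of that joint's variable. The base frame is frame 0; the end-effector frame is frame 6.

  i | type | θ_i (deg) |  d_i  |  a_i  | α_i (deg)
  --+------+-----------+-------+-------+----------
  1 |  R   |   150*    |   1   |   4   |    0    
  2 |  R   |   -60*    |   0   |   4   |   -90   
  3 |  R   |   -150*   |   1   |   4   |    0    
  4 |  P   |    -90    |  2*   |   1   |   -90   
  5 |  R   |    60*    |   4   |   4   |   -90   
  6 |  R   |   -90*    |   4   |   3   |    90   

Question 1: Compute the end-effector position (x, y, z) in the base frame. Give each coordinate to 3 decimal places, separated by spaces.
-1.000 -3.294 6.902

after link 1: o_1 = (-3.4641, 2.0000, 1.0000)
after link 2: o_2 = (-3.4641, 6.0000, 1.0000)
after link 3: o_3 = (-4.4641, 2.5359, 3.0000)
after link 4: o_4 = (-6.4641, 2.0359, 2.1340)
after link 5: o_5 = (-3.0000, -2.4282, 2.4019)
after link 6: o_6 = (-1.0000, -3.2942, 6.9019)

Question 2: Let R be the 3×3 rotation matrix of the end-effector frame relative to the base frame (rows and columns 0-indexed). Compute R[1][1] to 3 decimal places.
End-effector y-axis (col 1 of R) = (0.5000,0.4330,0.7500)
R[1][1] = 0.4330

0.433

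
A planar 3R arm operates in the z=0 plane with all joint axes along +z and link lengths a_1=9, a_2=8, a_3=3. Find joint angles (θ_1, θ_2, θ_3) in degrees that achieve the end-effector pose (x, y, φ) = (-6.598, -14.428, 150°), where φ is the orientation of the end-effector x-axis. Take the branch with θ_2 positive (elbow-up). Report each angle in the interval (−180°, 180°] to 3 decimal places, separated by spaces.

wrist centre = target − a_3·(cos φ, sin φ) = (-3.9999, -15.9280)
cos θ_2 = (269.7006−9²−8²)/(2·9·8) = 0.8660; θ_2 = 30.0056° (elbow-up)
β = atan2(-15.9280,-3.9999) = -104.0969°; ψ = atan2(4.0007,15.9278) = 14.0996°
θ_1 = β − ψ = -118.1965°
θ_3 = φ − θ_1 − θ_2 = -121.8091° (wrapped to (-180°,180°])

-118.197 30.006 -121.809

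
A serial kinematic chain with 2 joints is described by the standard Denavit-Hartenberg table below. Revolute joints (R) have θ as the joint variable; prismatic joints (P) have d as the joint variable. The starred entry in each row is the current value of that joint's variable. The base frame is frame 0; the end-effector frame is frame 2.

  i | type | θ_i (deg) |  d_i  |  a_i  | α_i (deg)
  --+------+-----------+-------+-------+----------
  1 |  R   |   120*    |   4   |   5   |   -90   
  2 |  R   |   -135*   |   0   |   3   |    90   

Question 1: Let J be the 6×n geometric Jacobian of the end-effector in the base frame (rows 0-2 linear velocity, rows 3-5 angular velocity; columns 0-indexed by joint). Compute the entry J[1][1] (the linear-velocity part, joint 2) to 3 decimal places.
axis z_1 = (-0.8660,-0.5000,0.0000); lever o_n−o_1 = (1.0607,-1.8371,2.1213)
cross product → J_v[:, 1] = (-1.0607,1.8371,2.1213)
J_ω[:, 1] = z_1
entry J[1][1] = 1.8371

1.837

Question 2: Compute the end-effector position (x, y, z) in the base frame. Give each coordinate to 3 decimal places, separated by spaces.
after link 1: o_1 = (-2.5000, 4.3301, 4.0000)
after link 2: o_2 = (-1.4393, 2.4930, 6.1213)

-1.439 2.493 6.121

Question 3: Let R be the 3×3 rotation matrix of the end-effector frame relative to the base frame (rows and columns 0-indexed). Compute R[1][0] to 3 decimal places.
End-effector x-axis (col 0 of R) = (0.3536,-0.6124,0.7071)
R[1][0] = -0.6124

-0.612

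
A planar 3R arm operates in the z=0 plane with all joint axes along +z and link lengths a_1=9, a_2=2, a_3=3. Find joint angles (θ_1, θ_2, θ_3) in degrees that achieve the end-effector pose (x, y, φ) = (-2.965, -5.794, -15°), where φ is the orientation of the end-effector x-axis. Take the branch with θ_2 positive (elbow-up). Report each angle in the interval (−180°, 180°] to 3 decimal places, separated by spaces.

wrist centre = target − a_3·(cos φ, sin φ) = (-5.8628, -5.0175)
cos θ_2 = (59.5479−9²−2²)/(2·9·2) = -0.7070; θ_2 = 134.9916° (elbow-up)
β = atan2(-5.0175,-5.8628) = -139.4421°; ψ = atan2(1.4144,7.5860) = 10.5616°
θ_1 = β − ψ = -150.0037°
θ_3 = φ − θ_1 − θ_2 = 0.0121° (wrapped to (-180°,180°])

-150.004 134.992 0.012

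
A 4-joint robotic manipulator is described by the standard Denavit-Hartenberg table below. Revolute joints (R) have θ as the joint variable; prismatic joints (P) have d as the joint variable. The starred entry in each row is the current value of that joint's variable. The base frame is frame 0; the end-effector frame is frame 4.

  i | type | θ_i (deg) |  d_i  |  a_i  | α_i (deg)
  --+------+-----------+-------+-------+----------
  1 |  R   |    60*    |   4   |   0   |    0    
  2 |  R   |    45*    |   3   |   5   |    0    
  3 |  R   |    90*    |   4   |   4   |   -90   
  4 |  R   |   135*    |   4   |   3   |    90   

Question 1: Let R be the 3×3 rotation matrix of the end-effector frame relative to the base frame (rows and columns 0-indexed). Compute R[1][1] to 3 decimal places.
End-effector y-axis (col 1 of R) = (0.2588,-0.9659,0.0000)
R[1][1] = -0.9659

-0.966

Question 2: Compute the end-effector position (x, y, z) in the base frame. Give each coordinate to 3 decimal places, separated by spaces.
after link 1: o_1 = (0.0000, 0.0000, 4.0000)
after link 2: o_2 = (-1.2941, 4.8296, 7.0000)
after link 3: o_3 = (-5.1578, 3.7944, 11.0000)
after link 4: o_4 = (-2.0735, 0.4797, 8.8787)

-2.073 0.480 8.879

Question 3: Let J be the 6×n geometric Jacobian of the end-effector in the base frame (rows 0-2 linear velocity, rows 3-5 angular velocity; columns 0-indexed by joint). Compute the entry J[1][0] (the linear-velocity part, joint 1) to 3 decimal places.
-2.073

axis z_0 = ẑ; lever o_n−o_0 = (-2.0735,0.4797,8.8787)
cross product → J_v[:, 0] = (-0.4797,-2.0735,0.0000)
J_ω[:, 0] = z_0
entry J[1][0] = -2.0735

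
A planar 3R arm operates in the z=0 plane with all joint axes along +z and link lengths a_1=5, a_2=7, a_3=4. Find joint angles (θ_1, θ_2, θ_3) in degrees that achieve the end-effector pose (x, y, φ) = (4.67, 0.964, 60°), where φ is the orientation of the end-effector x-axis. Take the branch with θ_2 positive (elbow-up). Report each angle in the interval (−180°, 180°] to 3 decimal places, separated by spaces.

-149.997 149.998 59.999

wrist centre = target − a_3·(cos φ, sin φ) = (2.6700, -2.5001)
cos θ_2 = (13.3794−5²−7²)/(2·5·7) = -0.8660; θ_2 = 149.9981° (elbow-up)
β = atan2(-2.5001,2.6700) = -43.1178°; ψ = atan2(3.5002,-1.0621) = 106.8792°
θ_1 = β − ψ = -149.9971°
θ_3 = φ − θ_1 − θ_2 = 59.9990° (wrapped to (-180°,180°])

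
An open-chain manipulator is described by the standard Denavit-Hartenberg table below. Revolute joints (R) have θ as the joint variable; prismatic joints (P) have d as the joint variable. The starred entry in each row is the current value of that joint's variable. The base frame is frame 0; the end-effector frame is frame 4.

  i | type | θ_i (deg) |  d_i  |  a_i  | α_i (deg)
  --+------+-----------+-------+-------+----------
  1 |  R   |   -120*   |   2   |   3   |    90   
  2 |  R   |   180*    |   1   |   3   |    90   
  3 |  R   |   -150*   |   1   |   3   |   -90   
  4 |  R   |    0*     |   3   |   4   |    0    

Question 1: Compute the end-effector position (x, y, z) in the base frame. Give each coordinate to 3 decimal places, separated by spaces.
after link 1: o_1 = (-1.5000, -2.5981, 2.0000)
after link 2: o_2 = (-0.8660, 0.5000, 2.0000)
after link 3: o_3 = (-0.8660, -2.5000, 3.0000)
after link 4: o_4 = (2.1340, -6.5000, 3.0000)

2.134 -6.500 3.000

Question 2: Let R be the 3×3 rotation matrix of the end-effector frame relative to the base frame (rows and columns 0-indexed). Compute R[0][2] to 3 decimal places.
End-effector z-axis (col 2 of R) = (1.0000,0.0000,0.0000)
R[0][2] = 1.0000

1.000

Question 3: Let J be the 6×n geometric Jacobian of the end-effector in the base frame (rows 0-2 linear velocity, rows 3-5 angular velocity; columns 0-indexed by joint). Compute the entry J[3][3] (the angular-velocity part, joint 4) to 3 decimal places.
1.000

axis z_3 = (1.0000,0.0000,0.0000); lever o_n−o_3 = (3.0000,-4.0000,0.0000)
cross product → J_v[:, 3] = (0.0000,0.0000,-4.0000)
J_ω[:, 3] = z_3
entry J[3][3] = 1.0000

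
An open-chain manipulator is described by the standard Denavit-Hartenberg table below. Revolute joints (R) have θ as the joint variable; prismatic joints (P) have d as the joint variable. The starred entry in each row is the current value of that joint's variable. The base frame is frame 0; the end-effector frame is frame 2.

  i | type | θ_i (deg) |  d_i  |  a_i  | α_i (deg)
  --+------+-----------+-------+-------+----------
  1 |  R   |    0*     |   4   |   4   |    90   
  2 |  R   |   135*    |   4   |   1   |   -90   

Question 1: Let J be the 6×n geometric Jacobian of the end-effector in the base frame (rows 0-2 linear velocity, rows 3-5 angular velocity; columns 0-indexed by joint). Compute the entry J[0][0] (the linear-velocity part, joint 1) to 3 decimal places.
axis z_0 = ẑ; lever o_n−o_0 = (3.2929,-4.0000,4.7071)
cross product → J_v[:, 0] = (4.0000,3.2929,-0.0000)
J_ω[:, 0] = z_0
entry J[0][0] = 4.0000

4.000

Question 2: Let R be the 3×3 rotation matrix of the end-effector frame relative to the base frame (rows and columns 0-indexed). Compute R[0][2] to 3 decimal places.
End-effector z-axis (col 2 of R) = (-0.7071,-0.0000,-0.7071)
R[0][2] = -0.7071

-0.707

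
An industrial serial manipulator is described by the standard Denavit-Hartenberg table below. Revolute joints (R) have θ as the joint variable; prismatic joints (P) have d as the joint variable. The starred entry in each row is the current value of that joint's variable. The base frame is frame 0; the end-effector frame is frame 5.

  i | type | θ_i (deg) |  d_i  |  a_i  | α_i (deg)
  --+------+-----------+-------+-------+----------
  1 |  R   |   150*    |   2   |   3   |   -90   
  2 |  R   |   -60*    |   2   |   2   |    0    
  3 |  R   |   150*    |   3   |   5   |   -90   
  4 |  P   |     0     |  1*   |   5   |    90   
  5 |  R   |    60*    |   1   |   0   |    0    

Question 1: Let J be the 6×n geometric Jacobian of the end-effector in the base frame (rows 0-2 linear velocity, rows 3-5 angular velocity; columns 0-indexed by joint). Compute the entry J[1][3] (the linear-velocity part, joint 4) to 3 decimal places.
prismatic axis z_3 = (0.8660,-0.5000,0.0000)
J_v[:, 3] = z_3; J_ω[:, 3] = (0,0,0)
entry J[1][3] = -0.5000

-0.500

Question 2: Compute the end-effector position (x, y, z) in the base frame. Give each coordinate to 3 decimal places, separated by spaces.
after link 1: o_1 = (-2.5981, 1.5000, 2.0000)
after link 2: o_2 = (-4.4641, 0.2679, 3.7321)
after link 3: o_3 = (-5.9641, -2.3301, -1.2679)
after link 4: o_4 = (-5.0981, -2.8301, -6.2679)
after link 5: o_5 = (-5.5981, -3.6962, -6.2679)

-5.598 -3.696 -6.268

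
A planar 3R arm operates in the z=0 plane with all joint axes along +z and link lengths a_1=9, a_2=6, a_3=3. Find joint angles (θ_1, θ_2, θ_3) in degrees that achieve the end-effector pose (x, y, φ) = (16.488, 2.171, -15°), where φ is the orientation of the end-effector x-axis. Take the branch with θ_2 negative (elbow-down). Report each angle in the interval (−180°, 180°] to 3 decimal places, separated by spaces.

wrist centre = target − a_3·(cos φ, sin φ) = (13.5902, 2.9475)
cos θ_2 = (193.3817−9²−6²)/(2·9·6) = 0.7072; θ_2 = -44.9894° (elbow-down)
β = atan2(2.9475,13.5902) = 12.2368°; ψ = atan2(-4.2419,13.2434) = -17.7602°
θ_1 = β − ψ = 29.9970°
θ_3 = φ − θ_1 − θ_2 = -0.0076° (wrapped to (-180°,180°])

29.997 -44.989 -0.008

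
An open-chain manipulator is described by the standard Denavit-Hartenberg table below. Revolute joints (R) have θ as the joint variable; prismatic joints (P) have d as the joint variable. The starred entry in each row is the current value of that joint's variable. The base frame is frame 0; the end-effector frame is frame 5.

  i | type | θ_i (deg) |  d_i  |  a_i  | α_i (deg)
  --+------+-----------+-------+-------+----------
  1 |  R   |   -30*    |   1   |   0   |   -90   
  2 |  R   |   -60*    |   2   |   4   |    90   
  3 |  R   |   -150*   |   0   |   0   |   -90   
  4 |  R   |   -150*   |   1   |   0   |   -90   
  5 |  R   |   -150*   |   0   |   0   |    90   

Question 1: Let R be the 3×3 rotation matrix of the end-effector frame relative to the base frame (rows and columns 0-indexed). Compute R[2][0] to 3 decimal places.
End-effector x-axis (col 0 of R) = (-0.2522,-0.7874,-0.5625)
R[2][0] = -0.5625

-0.563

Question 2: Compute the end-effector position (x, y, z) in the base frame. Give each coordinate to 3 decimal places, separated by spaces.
after link 1: o_1 = (0.0000, 0.0000, 1.0000)
after link 2: o_2 = (2.7321, 0.7321, 4.4641)
after link 3: o_3 = (2.7321, 0.7321, 4.4641)
after link 4: o_4 = (2.5155, -0.1429, 4.8971)
after link 5: o_5 = (2.5155, -0.1429, 4.8971)

2.516 -0.143 4.897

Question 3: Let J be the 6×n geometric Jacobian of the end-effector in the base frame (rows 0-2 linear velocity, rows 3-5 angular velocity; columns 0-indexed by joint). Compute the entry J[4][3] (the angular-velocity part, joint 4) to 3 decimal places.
axis z_3 = (-0.2165,-0.8750,0.4330); lever o_n−o_3 = (-0.2165,-0.8750,0.4330)
cross product → J_v[:, 3] = (-0.0000,0.0000,-0.0000)
J_ω[:, 3] = z_3
entry J[4][3] = -0.8750

-0.875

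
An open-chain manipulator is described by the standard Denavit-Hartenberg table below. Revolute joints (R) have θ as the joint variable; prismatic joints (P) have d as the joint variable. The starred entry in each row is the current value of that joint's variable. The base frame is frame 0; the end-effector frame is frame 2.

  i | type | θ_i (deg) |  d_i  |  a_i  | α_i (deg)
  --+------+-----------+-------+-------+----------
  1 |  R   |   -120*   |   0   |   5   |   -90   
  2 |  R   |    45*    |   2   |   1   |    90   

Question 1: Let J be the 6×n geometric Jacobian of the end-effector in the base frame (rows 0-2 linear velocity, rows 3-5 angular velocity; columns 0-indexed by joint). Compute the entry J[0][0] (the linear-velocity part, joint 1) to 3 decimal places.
axis z_0 = ẑ; lever o_n−o_0 = (-1.1215,-5.9425,-0.7071)
cross product → J_v[:, 0] = (5.9425,-1.1215,0.0000)
J_ω[:, 0] = z_0
entry J[0][0] = 5.9425

5.942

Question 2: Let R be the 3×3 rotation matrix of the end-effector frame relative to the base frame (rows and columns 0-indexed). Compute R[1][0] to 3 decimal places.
End-effector x-axis (col 0 of R) = (-0.3536,-0.6124,-0.7071)
R[1][0] = -0.6124

-0.612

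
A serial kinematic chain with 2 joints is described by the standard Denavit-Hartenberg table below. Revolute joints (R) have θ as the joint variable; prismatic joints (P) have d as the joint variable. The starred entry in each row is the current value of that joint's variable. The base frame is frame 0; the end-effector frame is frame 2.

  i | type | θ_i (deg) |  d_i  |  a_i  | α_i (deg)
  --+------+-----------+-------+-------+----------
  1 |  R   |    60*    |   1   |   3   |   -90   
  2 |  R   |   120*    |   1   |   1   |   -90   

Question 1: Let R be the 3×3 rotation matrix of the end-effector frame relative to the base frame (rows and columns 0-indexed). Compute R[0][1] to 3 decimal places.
End-effector y-axis (col 1 of R) = (0.8660,-0.5000,-0.0000)
R[0][1] = 0.8660

0.866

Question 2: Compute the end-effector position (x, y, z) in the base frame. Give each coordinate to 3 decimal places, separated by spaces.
after link 1: o_1 = (1.5000, 2.5981, 1.0000)
after link 2: o_2 = (0.3840, 2.6651, 0.1340)

0.384 2.665 0.134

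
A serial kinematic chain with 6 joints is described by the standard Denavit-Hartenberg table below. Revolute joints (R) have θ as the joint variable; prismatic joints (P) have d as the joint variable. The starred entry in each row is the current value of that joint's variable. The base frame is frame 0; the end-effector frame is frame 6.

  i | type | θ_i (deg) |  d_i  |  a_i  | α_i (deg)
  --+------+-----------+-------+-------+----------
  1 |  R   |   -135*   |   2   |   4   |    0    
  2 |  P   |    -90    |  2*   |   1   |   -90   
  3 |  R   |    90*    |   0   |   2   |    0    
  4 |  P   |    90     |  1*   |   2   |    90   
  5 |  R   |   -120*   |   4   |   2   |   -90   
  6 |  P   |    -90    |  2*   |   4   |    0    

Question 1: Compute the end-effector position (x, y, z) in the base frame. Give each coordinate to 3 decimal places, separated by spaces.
after link 1: o_1 = (-2.8284, -2.8284, 2.0000)
after link 2: o_2 = (-3.5355, -2.1213, 4.0000)
after link 3: o_3 = (-3.5355, -2.1213, 2.0000)
after link 4: o_4 = (-2.8284, -4.2426, 2.0000)
after link 5: o_5 = (-2.3108, -2.3108, -2.0000)
after link 6: o_6 = (-0.3789, -2.8284, -6.0000)

-0.379 -2.828 -6.000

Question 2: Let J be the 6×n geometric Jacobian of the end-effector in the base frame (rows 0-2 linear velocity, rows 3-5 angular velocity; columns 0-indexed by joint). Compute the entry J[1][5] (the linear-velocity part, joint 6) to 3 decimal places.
-0.259

prismatic axis z_5 = (0.9659,-0.2588,-0.0000)
J_v[:, 5] = z_5; J_ω[:, 5] = (0,0,0)
entry J[1][5] = -0.2588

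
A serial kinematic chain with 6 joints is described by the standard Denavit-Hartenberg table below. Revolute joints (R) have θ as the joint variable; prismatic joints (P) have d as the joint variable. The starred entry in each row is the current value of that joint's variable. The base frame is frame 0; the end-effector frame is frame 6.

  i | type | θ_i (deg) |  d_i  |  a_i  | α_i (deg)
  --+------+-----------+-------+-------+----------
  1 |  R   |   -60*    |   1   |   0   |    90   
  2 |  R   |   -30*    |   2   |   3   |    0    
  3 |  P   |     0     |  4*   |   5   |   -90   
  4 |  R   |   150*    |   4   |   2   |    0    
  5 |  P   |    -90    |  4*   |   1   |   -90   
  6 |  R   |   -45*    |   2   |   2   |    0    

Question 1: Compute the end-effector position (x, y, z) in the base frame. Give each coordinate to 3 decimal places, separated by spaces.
3.187 -9.338 6.281

after link 1: o_1 = (0.0000, 0.0000, 1.0000)
after link 2: o_2 = (-0.4330, -3.2500, -0.5000)
after link 3: o_3 = (-1.7321, -9.0000, -3.0000)
after link 4: o_4 = (-0.6160, -8.9330, 1.3301)
after link 5: o_5 = (1.3505, -10.6071, 4.5442)
after link 6: o_6 = (3.1869, -9.3383, 6.2814)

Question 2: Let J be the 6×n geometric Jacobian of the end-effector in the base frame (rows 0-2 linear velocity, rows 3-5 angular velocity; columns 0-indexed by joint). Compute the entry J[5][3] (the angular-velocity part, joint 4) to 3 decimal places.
axis z_3 = (0.2500,-0.4330,0.8660); lever o_n−o_3 = (4.9190,-0.3383,9.2814)
cross product → J_v[:, 3] = (-3.7260,1.9396,2.0454)
J_ω[:, 3] = z_3
entry J[5][3] = 0.8660

0.866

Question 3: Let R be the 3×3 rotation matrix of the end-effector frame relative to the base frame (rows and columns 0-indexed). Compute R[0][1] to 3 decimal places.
0.507

End-effector y-axis (col 1 of R) = (0.5066,0.3472,-0.7891)
R[0][1] = 0.5066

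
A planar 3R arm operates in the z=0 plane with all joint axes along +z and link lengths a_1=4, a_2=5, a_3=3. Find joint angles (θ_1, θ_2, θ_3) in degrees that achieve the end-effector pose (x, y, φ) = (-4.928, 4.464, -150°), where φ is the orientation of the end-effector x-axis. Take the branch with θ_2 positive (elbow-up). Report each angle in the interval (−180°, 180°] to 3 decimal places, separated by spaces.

wrist centre = target − a_3·(cos φ, sin φ) = (-2.3299, 5.9640)
cos θ_2 = (40.9978−4²−5²)/(2·4·5) = -0.0001; θ_2 = 90.0031° (elbow-up)
β = atan2(5.9640,-2.3299) = 111.3388°; ψ = atan2(5.0000,3.9997) = 51.3421°
θ_1 = β − ψ = 59.9968°
θ_3 = φ − θ_1 − θ_2 = 60.0002° (wrapped to (-180°,180°])

59.997 90.003 60.000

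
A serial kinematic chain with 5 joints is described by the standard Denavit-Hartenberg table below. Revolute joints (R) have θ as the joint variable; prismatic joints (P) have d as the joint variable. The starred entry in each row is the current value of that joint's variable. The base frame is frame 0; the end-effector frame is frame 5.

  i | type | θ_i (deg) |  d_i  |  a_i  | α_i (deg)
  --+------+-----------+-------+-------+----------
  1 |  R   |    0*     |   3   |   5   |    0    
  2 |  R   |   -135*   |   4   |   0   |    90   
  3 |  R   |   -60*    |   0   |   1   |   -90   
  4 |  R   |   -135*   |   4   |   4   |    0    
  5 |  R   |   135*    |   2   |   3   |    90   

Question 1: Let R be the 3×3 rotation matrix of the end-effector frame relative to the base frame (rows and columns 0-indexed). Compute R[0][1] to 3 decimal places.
End-effector y-axis (col 1 of R) = (-0.6124,-0.6124,0.5000)
R[0][1] = -0.6124

-0.612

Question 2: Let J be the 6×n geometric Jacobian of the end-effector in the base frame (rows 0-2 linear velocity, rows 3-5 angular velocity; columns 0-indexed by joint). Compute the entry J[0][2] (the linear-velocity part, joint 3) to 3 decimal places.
1.404

axis z_2 = (-0.7071,0.7071,0.0000); lever o_n−o_2 = (-6.0884,-2.0884,1.9854)
cross product → J_v[:, 2] = (1.4039,1.4039,5.7819)
J_ω[:, 2] = z_2
entry J[0][2] = 1.4039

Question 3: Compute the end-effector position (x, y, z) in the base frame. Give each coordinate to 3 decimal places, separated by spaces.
-1.088 -2.088 8.985

after link 1: o_1 = (5.0000, 0.0000, 3.0000)
after link 2: o_2 = (5.0000, 0.0000, 7.0000)
after link 3: o_3 = (4.6464, -0.3536, 6.1340)
after link 4: o_4 = (1.1970, 0.1970, 10.5835)
after link 5: o_5 = (-1.0884, -2.0884, 8.9854)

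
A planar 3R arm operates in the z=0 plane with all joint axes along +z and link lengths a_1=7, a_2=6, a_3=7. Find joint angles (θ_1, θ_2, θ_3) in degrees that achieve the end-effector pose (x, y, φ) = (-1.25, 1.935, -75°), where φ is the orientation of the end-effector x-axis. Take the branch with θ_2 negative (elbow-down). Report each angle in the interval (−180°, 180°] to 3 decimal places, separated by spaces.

wrist centre = target − a_3·(cos φ, sin φ) = (-3.0617, 8.6965)
cos θ_2 = (85.0030−7²−6²)/(2·7·6) = 0.0000; θ_2 = -89.9980° (elbow-down)
β = atan2(8.6965,-3.0617) = 109.3954°; ψ = atan2(-6.0000,7.0002) = -40.6004°
θ_1 = β − ψ = 149.9959°
θ_3 = φ − θ_1 − θ_2 = -134.9979° (wrapped to (-180°,180°])

149.996 -89.998 -134.998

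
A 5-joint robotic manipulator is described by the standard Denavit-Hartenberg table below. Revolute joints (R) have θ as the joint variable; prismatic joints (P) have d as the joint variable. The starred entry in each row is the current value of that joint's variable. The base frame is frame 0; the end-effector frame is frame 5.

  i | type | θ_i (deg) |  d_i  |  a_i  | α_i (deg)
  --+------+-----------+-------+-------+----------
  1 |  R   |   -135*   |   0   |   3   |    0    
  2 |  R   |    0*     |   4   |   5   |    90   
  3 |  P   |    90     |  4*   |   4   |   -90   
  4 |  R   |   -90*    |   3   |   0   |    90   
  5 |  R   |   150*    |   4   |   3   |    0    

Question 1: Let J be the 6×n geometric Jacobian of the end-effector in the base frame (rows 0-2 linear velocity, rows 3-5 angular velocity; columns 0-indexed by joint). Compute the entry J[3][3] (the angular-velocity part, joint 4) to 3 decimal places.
axis z_3 = (0.7071,0.7071,0.0000); lever o_n−o_3 = (5.0191,1.3449,-4.0000)
cross product → J_v[:, 3] = (-2.8284,2.8284,-2.5981)
J_ω[:, 3] = z_3
entry J[3][3] = 0.7071

0.707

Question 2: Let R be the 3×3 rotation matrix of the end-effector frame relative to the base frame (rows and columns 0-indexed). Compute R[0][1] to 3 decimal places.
End-effector y-axis (col 1 of R) = (-0.2588,-0.9659,-0.0000)
R[0][1] = -0.2588

-0.259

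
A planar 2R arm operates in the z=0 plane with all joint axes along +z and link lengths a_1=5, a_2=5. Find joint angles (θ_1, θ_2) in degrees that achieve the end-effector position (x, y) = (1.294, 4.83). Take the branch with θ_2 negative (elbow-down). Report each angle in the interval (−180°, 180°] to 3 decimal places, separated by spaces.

135.000 -119.996

cos θ_2 = (25.0033−5²−5²)/(2·5·5) = -0.4999; θ_2 = -119.9956° (elbow-down)
β = atan2(4.8300,1.2940) = 75.0022°; ψ = atan2(-4.3303,2.5003) = -59.9978°
θ_1 = β − ψ = 134.9999°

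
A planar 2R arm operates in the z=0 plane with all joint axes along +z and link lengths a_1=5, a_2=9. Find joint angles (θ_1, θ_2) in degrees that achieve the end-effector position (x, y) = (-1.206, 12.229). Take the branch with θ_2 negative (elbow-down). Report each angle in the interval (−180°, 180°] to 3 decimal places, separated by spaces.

cos θ_2 = (151.0029−5²−9²)/(2·5·9) = 0.5000; θ_2 = -59.9979° (elbow-down)
β = atan2(12.2290,-1.2060) = 95.6322°; ψ = atan2(-7.7941,9.5003) = -39.3655°
θ_1 = β − ψ = 134.9977°

134.998 -59.998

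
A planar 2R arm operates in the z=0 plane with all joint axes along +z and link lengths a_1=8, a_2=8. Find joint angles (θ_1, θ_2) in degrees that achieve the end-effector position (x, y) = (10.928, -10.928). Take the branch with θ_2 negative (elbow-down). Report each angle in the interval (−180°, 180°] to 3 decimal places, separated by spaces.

-29.996 -30.008

cos θ_2 = (238.8424−8²−8²)/(2·8·8) = 0.8660; θ_2 = -30.0080° (elbow-down)
β = atan2(-10.9280,10.9280) = -45.0000°; ψ = atan2(-4.0010,14.9276) = -15.0040°
θ_1 = β − ψ = -29.9960°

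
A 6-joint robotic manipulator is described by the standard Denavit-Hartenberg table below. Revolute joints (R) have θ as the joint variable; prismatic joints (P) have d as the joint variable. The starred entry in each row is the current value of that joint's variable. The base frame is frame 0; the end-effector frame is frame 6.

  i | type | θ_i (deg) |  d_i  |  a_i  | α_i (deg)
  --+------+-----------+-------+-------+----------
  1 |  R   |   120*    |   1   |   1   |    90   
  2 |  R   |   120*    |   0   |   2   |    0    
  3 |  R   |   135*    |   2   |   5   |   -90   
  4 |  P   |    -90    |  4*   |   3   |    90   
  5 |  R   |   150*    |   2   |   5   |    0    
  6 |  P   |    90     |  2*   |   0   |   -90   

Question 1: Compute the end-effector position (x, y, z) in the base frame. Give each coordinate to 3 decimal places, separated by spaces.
-2.430 5.548 0.084

after link 1: o_1 = (-0.5000, 0.8660, 1.0000)
after link 2: o_2 = (-0.0000, 0.0000, 2.7321)
after link 3: o_3 = (2.3791, -0.1207, -2.0976)
after link 4: o_4 = (3.0453, 4.7253, -3.1329)
after link 5: o_5 = (-2.1709, 5.0999, -1.8481)
after link 6: o_6 = (-2.4297, 5.5481, 0.0838)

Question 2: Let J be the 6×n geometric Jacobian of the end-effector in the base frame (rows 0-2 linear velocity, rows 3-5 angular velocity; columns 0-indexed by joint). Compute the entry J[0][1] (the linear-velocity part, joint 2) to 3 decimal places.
-0.458

axis z_1 = (0.8660,0.5000,0.0000); lever o_n−o_1 = (-1.9297,4.6821,-0.9162)
cross product → J_v[:, 1] = (-0.4581,0.7935,5.0197)
J_ω[:, 1] = z_1
entry J[0][1] = -0.4581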